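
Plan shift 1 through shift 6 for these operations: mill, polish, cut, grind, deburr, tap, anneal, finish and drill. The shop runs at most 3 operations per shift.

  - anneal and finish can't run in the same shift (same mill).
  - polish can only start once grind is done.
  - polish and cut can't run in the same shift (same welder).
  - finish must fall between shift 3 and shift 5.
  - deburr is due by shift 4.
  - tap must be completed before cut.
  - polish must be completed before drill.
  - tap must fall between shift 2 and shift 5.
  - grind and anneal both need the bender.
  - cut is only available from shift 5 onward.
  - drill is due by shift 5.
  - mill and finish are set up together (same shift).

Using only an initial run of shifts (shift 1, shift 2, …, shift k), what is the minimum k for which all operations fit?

5

The precedence chain requires at least 3 distinct shifts.
With at most 3 per shift and 9 operations, at least 3 shifts are needed.
cut can't be placed before shift 5, so the schedule must run through at least shift 5.
5 works (last occupied shift: shift 5): for example mill=shift 3, drill=shift 3, anneal=shift 2, grind=shift 1, cut=shift 5, deburr=shift 1, polish=shift 2, finish=shift 3, tap=shift 2.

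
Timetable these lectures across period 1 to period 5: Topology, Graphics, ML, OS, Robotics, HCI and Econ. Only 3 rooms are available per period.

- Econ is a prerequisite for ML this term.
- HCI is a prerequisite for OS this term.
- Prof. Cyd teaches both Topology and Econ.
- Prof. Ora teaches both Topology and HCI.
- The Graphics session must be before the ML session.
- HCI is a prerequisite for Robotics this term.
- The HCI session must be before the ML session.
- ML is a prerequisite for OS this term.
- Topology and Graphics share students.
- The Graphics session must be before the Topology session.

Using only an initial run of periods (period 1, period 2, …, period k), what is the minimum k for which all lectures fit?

3

The precedence chain requires at least 3 distinct periods.
With at most 3 per period and 7 lectures, at least 3 periods are needed.
3 works (last occupied period: period 3): for example Robotics=period 2; Graphics=period 1; Topology=period 2; HCI=period 1; Econ=period 1; ML=period 2; OS=period 3.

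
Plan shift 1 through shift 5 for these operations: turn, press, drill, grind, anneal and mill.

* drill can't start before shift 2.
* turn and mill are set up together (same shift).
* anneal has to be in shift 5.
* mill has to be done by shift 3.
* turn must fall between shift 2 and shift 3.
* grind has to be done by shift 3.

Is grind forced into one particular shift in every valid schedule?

grind can be shift 1 (e.g. drill -> shift 2; mill -> shift 2; grind -> shift 1; anneal -> shift 5; turn -> shift 2; press -> shift 1) or shift 2 (e.g. drill=shift 2; mill=shift 2; grind=shift 2; anneal=shift 5; turn=shift 2; press=shift 1).

No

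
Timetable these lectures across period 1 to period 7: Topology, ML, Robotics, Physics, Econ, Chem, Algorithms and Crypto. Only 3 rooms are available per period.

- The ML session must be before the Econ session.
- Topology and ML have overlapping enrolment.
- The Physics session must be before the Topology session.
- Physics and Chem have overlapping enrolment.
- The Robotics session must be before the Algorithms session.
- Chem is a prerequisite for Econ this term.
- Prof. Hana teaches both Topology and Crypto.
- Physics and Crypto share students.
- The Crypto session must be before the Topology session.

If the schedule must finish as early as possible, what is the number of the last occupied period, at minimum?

3

The precedence chain requires at least 2 distinct periods.
With at most 3 per period and 8 lectures, at least 3 periods are needed.
3 works (last occupied period: period 3): for example Econ in period 2, Chem in period 1, ML in period 1, Topology in period 3, Physics in period 2, Algorithms in period 3, Crypto in period 1, Robotics in period 2.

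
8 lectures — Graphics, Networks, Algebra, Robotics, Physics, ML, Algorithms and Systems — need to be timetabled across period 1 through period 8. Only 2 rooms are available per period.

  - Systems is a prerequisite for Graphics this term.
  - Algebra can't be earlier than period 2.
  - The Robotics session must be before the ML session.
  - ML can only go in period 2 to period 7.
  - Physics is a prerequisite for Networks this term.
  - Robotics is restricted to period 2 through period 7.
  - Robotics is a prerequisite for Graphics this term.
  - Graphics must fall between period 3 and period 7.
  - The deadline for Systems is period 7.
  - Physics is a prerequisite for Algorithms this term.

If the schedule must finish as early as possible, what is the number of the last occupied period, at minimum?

The precedence chain requires at least 2 distinct periods.
With at most 2 per period and 8 lectures, at least 4 periods are needed.
Graphics can't be placed before period 3, so the schedule must run through at least period 3.
4 works (last occupied period: period 4): for example Algebra=period 2, Physics=period 1, Networks=period 4, Graphics=period 3, Robotics=period 2, Systems=period 1, ML=period 3, Algorithms=period 4.

4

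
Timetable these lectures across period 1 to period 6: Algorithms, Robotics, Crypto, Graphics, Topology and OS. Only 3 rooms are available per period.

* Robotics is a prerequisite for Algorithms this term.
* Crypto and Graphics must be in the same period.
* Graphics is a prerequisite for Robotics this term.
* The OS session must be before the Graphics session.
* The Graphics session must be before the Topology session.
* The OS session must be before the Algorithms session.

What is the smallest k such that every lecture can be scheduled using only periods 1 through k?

4 periods

The precedence chain requires at least 4 distinct periods.
With at most 3 per period and 6 lectures, at least 2 periods are needed.
4 works (last occupied period: period 4): for example Crypto -> period 2, Graphics -> period 2, OS -> period 1, Algorithms -> period 4, Robotics -> period 3, Topology -> period 3.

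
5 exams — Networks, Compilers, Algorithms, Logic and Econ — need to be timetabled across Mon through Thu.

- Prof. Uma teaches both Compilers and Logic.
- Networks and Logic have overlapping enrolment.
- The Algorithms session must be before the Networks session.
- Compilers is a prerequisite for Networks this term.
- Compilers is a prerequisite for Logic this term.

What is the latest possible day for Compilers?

Downstream work caps Compilers at Wed.
Compilers at Tue is achievable: Econ in Mon, Logic in Thu, Compilers in Tue, Networks in Wed, Algorithms in Mon.
Nothing later works — the conflict constraints rule out every day after Tue.

Tue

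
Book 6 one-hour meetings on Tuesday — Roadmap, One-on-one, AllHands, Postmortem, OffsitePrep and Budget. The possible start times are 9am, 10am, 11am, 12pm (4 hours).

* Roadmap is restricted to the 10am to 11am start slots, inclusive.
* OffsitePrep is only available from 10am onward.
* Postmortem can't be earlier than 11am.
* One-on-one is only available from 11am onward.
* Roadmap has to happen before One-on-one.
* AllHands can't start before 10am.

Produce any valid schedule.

Roadmap -> 10am, Postmortem -> 11am, AllHands -> 10am, Budget -> 9am, OffsitePrep -> 10am, One-on-one -> 11am

Checking: Roadmap(10am) before One-on-one(11am); One-on-one=11am in [11am,12pm]; OffsitePrep=10am in [10am,12pm]; Roadmap=10am in [10am,11am]; Postmortem=11am in [11am,12pm]; AllHands=10am in [10am,12pm].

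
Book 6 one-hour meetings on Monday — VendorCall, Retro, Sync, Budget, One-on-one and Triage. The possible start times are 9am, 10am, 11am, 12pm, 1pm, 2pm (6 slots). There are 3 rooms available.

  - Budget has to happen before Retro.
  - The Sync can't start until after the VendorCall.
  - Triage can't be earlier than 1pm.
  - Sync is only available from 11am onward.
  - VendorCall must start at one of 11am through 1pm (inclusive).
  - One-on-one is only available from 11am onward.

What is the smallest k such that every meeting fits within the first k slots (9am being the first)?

5

The precedence chain requires at least 2 distinct slots.
With at most 3 per slot and 6 meetings, at least 2 slots are needed.
Triage can't be placed before 1pm — that is slot 5 counting from 9am — so the schedule must run through at least 5 slots.
5 works (last occupied slot: 1pm): for example Triage in 1pm, VendorCall in 11am, Retro in 10am, Budget in 9am, One-on-one in 11am, Sync in 12pm.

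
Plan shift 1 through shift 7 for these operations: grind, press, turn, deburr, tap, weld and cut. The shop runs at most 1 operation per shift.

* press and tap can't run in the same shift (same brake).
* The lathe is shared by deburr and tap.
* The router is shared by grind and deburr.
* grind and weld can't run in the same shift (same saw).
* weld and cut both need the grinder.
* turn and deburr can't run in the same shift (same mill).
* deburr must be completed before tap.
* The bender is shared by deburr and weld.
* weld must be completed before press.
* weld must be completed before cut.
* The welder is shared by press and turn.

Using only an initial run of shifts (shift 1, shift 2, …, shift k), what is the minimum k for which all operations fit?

7

The precedence chain requires at least 2 distinct shifts.
With at most 1 per shift and 7 operations, at least 7 shifts are needed.
7 works (last occupied shift: shift 7): for example tap=shift 4, press=shift 2, turn=shift 7, weld=shift 1, grind=shift 6, deburr=shift 3, cut=shift 5.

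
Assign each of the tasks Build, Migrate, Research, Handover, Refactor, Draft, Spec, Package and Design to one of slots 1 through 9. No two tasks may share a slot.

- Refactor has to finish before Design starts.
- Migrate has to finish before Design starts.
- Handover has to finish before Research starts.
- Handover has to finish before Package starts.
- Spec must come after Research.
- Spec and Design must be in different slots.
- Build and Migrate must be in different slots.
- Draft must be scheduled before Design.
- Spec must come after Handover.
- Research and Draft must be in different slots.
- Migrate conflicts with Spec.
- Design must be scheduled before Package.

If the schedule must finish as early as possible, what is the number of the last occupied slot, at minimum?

9

The precedence chain requires at least 3 distinct slots.
With at most 1 per slot and 9 tasks, at least 9 slots are needed.
9 works (last occupied slot: 9): for example Draft -> 3; Research -> 6; Handover -> 5; Build -> 9; Refactor -> 2; Design -> 4; Spec -> 7; Package -> 8; Migrate -> 1.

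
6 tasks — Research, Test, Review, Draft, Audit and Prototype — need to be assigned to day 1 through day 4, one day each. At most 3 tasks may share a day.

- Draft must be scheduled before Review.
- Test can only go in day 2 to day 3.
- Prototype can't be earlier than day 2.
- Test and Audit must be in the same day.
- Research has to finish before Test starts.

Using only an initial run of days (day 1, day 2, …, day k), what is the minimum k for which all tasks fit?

3 days

The precedence chain requires at least 2 distinct days.
With at most 3 per day and 6 tasks, at least 2 days are needed.
Could 2 days be enough, i.e. nothing placed later than day 2? No: Test's window within 2 days is {day 2}; Prototype's window within 2 days is {day 2}; Review must come after Draft (at day 1 or later) → {day 2}; Audit must be in the same day as Test (in {day 2}) → {day 2}; that puts Test, Review, Audit and Prototype all in day 2 — more than 3 per day.
So 2 days is not enough.
3 works (last occupied day: day 3): for example Audit in day 2, Research in day 1, Test in day 2, Draft in day 1, Prototype in day 2, Review in day 3.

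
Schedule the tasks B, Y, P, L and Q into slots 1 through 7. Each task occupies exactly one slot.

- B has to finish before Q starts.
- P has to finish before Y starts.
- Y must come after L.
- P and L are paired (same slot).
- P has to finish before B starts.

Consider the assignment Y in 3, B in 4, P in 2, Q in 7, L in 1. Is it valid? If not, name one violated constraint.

No. P and L are paired (same slot) is not satisfied.

P has to finish before Y starts — holds.
P and L are paired (same slot) — violated.
B has to finish before Q starts — holds.
P has to finish before B starts — holds.
Y must come after L — holds.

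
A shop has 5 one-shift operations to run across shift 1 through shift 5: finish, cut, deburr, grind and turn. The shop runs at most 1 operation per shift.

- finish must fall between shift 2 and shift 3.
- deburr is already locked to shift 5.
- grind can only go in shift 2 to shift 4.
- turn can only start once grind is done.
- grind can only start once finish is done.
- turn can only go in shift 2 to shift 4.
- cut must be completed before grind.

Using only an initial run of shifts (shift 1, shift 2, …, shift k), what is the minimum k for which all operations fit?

5 shifts

The precedence chain requires at least 3 distinct shifts.
With at most 1 per shift and 5 operations, at least 5 shifts are needed.
deburr can't be placed before shift 5, so the schedule must run through at least shift 5.
5 works (last occupied shift: shift 5): for example grind -> shift 3, cut -> shift 1, finish -> shift 2, turn -> shift 4, deburr -> shift 5.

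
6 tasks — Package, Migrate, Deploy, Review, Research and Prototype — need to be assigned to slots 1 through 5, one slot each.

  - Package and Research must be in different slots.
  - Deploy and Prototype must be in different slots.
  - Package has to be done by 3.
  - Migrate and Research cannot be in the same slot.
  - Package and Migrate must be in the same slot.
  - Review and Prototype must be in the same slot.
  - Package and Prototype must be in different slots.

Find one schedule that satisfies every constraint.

Review=2, Research=2, Deploy=1, Prototype=2, Migrate=1, Package=1

Checking: Package(1) != Prototype(2); Package(1) != Research(2); Deploy(1) != Prototype(2); Migrate(1) != Research(2); Review = Prototype = 2; Package = Migrate = 1; Package=1 in [1,3].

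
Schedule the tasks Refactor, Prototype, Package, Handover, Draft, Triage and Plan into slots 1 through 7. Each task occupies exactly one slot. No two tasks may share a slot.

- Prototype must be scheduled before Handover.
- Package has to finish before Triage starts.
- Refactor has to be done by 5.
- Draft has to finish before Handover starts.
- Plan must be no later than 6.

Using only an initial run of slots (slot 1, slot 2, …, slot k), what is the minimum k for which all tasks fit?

7 slots

The precedence chain requires at least 2 distinct slots.
With at most 1 per slot and 7 tasks, at least 7 slots are needed.
7 works (last occupied slot: 7): for example Draft in 4; Prototype in 3; Triage in 7; Refactor in 1; Handover in 5; Plan in 2; Package in 6.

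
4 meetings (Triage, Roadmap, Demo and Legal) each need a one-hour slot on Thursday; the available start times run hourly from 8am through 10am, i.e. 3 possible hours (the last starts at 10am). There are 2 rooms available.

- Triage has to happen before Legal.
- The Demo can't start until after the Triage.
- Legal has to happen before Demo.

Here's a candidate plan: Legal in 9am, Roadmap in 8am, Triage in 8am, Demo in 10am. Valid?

Legal has to happen before Demo — holds.
The Demo can't start until after the Triage — holds.
There are 2 rooms available — holds.
Triage has to happen before Legal — holds.

Valid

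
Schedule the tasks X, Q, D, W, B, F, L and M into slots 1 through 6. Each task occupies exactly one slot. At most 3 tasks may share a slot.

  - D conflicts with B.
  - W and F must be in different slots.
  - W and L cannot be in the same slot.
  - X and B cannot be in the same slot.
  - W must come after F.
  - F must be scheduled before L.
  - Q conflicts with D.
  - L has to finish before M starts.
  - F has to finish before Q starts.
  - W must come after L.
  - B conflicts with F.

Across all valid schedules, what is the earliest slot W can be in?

3

Precedence pushes W to at least 3.
W at 3 is achievable: L=2, X=1, D=1, M=3, W=3, B=2, Q=2, F=1.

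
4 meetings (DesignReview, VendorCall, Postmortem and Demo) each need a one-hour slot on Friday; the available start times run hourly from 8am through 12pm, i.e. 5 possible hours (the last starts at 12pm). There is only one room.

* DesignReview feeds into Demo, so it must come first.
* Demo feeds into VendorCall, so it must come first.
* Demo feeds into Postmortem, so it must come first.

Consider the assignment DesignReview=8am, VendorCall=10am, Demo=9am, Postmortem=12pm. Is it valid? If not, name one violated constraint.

Valid

There is only one room — holds.
Demo feeds into VendorCall, so it must come first — holds.
DesignReview feeds into Demo, so it must come first — holds.
Demo feeds into Postmortem, so it must come first — holds.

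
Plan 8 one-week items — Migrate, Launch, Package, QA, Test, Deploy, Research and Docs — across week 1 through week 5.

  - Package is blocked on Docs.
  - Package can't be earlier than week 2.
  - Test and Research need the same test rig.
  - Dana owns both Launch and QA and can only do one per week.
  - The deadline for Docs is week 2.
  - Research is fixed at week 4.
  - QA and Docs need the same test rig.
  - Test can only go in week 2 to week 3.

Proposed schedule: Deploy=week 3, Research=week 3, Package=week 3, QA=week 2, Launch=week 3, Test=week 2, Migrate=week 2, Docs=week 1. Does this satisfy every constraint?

Package can't be earlier than week 2 — holds.
Package is blocked on Docs — holds.
Test can only go in week 2 to week 3 — holds.
Research is fixed at week 4 — violated.
Dana owns both Launch and QA and can only do one per week — holds.
QA and Docs need the same test rig — holds.
The deadline for Docs is week 2 — holds.
Test and Research need the same test rig — holds.

No — it violates: Research is fixed at week 4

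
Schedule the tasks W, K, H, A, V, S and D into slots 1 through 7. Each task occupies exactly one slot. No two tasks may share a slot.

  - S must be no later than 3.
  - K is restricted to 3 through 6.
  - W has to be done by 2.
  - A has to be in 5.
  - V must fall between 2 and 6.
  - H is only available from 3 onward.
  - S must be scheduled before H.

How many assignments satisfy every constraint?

Splitting on W: it can be 1 (18), 2 (14). Listing each branch's schedules as (K, H, A, V, S, D):
W=1: (3,4,5,6,2,7) (3,6,5,4,2,7) (3,7,5,4,2,6) (3,7,5,6,2,4) (4,3,5,6,2,7) (4,6,5,2,3,7) (4,6,5,3,2,7) (4,7,5,2,3,6) (4,7,5,3,2,6) (4,7,5,6,2,3) (4,7,5,6,3,2) (6,3,5,4,2,7) (6,4,5,2,3,7) (6,4,5,3,2,7) (6,7,5,2,3,4) (6,7,5,3,2,4) (6,7,5,4,2,3) (6,7,5,4,3,2) — 18.
W=2: (3,4,5,6,1,7) (3,6,5,4,1,7) (3,7,5,4,1,6) (3,7,5,6,1,4) (4,3,5,6,1,7) (4,6,5,3,1,7) (4,7,5,3,1,6) (4,7,5,6,1,3) (4,7,5,6,3,1) (6,3,5,4,1,7) (6,4,5,3,1,7) (6,7,5,3,1,4) (6,7,5,4,1,3) (6,7,5,4,3,1) — 14.
Summing: 18 + 14 = 32.

32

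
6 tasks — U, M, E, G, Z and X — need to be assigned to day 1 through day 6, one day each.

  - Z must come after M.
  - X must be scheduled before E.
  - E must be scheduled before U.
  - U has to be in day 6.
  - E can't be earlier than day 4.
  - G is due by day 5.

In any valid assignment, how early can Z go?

Precedence pushes Z to at least day 2.
Z at day 2 is achievable: Z=day 2, X=day 1, U=day 6, M=day 1, G=day 1, E=day 4.

day 2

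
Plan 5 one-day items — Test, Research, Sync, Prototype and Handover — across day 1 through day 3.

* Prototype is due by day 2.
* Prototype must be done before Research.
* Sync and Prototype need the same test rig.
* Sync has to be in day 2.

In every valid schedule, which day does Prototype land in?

day 1

Prototype's window is day 1–day 2.
Sync is fixed at day 2, and Prototype can't share a day with Sync.
So Prototype must be day 1.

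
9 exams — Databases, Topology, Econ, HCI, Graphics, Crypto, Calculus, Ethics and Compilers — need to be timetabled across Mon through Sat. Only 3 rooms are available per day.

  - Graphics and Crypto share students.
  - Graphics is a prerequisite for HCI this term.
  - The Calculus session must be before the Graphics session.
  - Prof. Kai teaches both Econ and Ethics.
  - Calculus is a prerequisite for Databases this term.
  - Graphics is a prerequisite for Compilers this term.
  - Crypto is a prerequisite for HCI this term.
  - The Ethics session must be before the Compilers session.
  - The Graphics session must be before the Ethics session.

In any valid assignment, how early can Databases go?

Precedence pushes Databases to at least Tue.
Databases at Tue is achievable: Calculus in Mon, Graphics in Tue, Econ in Tue, Crypto in Mon, HCI in Wed, Compilers in Thu, Ethics in Wed, Databases in Tue, Topology in Mon.

Tue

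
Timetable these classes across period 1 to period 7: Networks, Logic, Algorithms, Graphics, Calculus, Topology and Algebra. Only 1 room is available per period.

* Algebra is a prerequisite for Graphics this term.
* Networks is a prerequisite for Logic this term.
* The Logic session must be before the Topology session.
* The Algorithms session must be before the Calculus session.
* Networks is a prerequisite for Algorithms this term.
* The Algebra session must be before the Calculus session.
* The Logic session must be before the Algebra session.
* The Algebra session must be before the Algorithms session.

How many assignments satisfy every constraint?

15

Splitting on Algorithms: it can be period 4 (6), period 5 (6), period 6 (3). Listing each branch's schedules as (Networks, Logic, Graphics, Calculus, Topology, Algebra) by period number:
Algorithms=period 4: (1,2,5,6,7,3) (1,2,5,7,6,3) (1,2,6,5,7,3) (1,2,6,7,5,3) (1,2,7,5,6,3) (1,2,7,6,5,3) — 6.
Algorithms=period 5: (1,2,4,6,7,3) (1,2,4,7,6,3) (1,2,6,7,3,4) (1,2,6,7,4,3) (1,2,7,6,3,4) (1,2,7,6,4,3) — 6.
Algorithms=period 6: (1,2,4,7,5,3) (1,2,5,7,3,4) (1,2,5,7,4,3) — 3.
Summing: 6 + 6 + 3 = 15.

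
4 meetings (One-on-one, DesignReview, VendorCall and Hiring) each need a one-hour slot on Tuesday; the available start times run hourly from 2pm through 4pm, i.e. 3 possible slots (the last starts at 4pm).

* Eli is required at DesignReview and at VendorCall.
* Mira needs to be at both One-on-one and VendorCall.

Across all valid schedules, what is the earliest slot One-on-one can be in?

One-on-one at 2pm is achievable: DesignReview -> 2pm; One-on-one -> 2pm; VendorCall -> 3pm; Hiring -> 2pm.

2pm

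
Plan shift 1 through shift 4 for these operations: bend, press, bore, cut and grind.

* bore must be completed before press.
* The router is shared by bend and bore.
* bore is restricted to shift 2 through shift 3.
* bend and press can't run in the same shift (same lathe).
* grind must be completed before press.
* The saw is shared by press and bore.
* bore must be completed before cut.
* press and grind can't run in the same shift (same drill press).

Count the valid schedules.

26

Splitting on bend: it can be shift 1 (13), shift 2 (3), shift 3 (6), shift 4 (4). Listing each branch's schedules as (press, bore, cut, grind) by shift number:
bend=shift 1: (3,2,3,1) (3,2,3,2) (3,2,4,1) (3,2,4,2) (4,2,3,1) (4,2,3,2) (4,2,3,3) (4,2,4,1) (4,2,4,2) (4,2,4,3) (4,3,4,1) (4,3,4,2) (4,3,4,3) — 13.
bend=shift 2: (4,3,4,1) (4,3,4,2) (4,3,4,3) — 3.
bend=shift 3: (4,2,3,1) (4,2,3,2) (4,2,3,3) (4,2,4,1) (4,2,4,2) (4,2,4,3) — 6.
bend=shift 4: (3,2,3,1) (3,2,3,2) (3,2,4,1) (3,2,4,2) — 4.
Summing: 13 + 3 + 6 + 4 = 26.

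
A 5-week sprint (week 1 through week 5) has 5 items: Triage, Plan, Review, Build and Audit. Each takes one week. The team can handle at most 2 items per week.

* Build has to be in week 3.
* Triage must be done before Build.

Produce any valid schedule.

Review in week 2, Audit in week 2, Triage in week 1, Build in week 3, Plan in week 1

Checking: Triage(week 1) before Build(week 3); Build=week 3 in [week 3,week 3]; max 2 per week (cap 2).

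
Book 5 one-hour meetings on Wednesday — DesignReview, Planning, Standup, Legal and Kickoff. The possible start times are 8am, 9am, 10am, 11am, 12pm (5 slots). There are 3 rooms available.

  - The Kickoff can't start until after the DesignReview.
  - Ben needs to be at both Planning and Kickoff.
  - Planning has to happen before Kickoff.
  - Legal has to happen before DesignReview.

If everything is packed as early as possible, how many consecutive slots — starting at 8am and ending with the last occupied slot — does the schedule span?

3

The precedence chain requires at least 3 distinct slots.
With at most 3 per slot and 5 meetings, at least 2 slots are needed.
3 works (last occupied slot: 10am): for example Standup=8am, DesignReview=9am, Planning=8am, Kickoff=10am, Legal=8am.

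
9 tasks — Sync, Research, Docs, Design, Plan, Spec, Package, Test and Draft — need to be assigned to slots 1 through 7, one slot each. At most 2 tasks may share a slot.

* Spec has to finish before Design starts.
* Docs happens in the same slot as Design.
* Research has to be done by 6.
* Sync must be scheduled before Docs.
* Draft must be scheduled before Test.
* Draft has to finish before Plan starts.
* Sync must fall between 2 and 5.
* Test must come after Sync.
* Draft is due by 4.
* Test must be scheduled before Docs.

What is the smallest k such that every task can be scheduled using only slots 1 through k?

5

The precedence chain requires at least 3 distinct slots.
With at most 2 per slot and 9 tasks, at least 5 slots are needed.
Propagating the time windows through the other constraints, Docs can't land before 4, so the schedule must run through at least slot 4.
5 works (last occupied slot: 5): for example Package in 5, Plan in 2, Draft in 1, Research in 3, Docs in 4, Sync in 2, Spec in 1, Test in 3, Design in 4.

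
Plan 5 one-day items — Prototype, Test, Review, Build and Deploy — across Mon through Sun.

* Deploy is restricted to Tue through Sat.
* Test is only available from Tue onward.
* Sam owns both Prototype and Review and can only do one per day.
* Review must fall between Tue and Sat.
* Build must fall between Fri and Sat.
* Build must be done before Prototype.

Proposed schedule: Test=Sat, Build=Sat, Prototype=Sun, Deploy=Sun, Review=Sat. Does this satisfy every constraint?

Build must fall between Fri and Sat — holds.
Deploy is restricted to Tue through Sat — violated.
Test is only available from Tue onward — holds.
Build must be done before Prototype — holds.
Sam owns both Prototype and Review and can only do one per day — holds.
Review must fall between Tue and Sat — holds.

Invalid. Deploy is restricted to Tue through Sat.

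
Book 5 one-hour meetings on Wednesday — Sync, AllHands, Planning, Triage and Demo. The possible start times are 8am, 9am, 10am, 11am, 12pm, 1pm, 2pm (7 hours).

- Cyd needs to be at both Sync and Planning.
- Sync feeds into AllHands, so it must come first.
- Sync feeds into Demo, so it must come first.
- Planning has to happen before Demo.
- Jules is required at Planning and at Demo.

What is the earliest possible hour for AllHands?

Precedence pushes AllHands to at least 9am.
AllHands at 9am is achievable: AllHands in 9am; Triage in 8am; Planning in 9am; Demo in 10am; Sync in 8am.

9am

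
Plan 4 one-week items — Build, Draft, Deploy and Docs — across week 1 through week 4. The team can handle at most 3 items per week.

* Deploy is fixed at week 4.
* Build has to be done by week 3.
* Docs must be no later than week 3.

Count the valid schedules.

Splitting on Build: it can be week 1 (12), week 2 (12), week 3 (12). Listing each branch's schedules as (Draft, Deploy, Docs) by week number:
Build=week 1: (1,4,1) (1,4,2) (1,4,3) (2,4,1) (2,4,2) (2,4,3) (3,4,1) (3,4,2) (3,4,3) (4,4,1) (4,4,2) (4,4,3) — 12.
Build=week 2: (1,4,1) (1,4,2) (1,4,3) (2,4,1) (2,4,2) (2,4,3) (3,4,1) (3,4,2) (3,4,3) (4,4,1) (4,4,2) (4,4,3) — 12.
Build=week 3: (1,4,1) (1,4,2) (1,4,3) (2,4,1) (2,4,2) (2,4,3) (3,4,1) (3,4,2) (3,4,3) (4,4,1) (4,4,2) (4,4,3) — 12.
Summing: 12 + 12 + 12 = 36.

36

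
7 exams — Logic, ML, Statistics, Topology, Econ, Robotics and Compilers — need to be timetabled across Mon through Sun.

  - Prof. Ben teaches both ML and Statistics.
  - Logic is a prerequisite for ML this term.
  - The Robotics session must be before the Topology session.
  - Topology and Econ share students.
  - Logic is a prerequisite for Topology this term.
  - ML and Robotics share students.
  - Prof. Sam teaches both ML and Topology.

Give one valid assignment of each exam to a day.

Statistics -> Mon; Compilers -> Mon; ML -> Wed; Robotics -> Mon; Topology -> Tue; Logic -> Mon; Econ -> Mon

Checking: Logic(Mon) before ML(Wed); Robotics(Mon) before Topology(Tue); Logic(Mon) before Topology(Tue); ML(Wed) != Robotics(Mon); Topology(Tue) != Econ(Mon); ML(Wed) != Statistics(Mon); ML(Wed) != Topology(Tue).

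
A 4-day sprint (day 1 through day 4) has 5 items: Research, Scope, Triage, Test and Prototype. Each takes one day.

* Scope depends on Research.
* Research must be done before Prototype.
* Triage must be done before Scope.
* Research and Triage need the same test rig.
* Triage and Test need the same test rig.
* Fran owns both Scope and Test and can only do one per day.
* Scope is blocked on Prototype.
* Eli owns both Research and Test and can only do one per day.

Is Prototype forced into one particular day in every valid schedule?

Prototype can be day 2 (e.g. Triage in day 2; Prototype in day 2; Test in day 4; Research in day 1; Scope in day 3) or day 3 (e.g. Test in day 3, Triage in day 2, Prototype in day 3, Scope in day 4, Research in day 1).

No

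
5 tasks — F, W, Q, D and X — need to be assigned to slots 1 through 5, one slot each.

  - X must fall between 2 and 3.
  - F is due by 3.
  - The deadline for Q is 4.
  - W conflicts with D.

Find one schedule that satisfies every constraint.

F in 1; Q in 1; D in 2; X in 2; W in 1

Checking: W(1) != D(2); F=1 in [1,3]; Q=1 in [1,4]; X=2 in [2,3].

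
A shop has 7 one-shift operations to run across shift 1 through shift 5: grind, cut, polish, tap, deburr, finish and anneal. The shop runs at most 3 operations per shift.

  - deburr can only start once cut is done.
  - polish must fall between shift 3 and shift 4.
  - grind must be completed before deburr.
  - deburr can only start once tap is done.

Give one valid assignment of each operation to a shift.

finish in shift 2; tap in shift 1; deburr in shift 2; polish in shift 3; cut in shift 1; anneal in shift 2; grind in shift 1

Checking: cut(shift 1) before deburr(shift 2); tap(shift 1) before deburr(shift 2); grind(shift 1) before deburr(shift 2); polish=shift 3 in [shift 3,shift 4]; max 3 per shift (cap 3).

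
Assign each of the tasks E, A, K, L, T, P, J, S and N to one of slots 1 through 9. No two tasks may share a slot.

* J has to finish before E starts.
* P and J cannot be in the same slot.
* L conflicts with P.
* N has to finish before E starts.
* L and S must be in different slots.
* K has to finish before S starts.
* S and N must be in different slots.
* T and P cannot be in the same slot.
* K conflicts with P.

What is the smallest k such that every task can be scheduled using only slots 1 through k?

9 slots

The precedence chain requires at least 2 distinct slots.
With at most 1 per slot and 9 tasks, at least 9 slots are needed.
9 works (last occupied slot: 9): for example N in 2, L in 7, K in 4, A in 6, P in 9, E in 3, S in 5, J in 1, T in 8.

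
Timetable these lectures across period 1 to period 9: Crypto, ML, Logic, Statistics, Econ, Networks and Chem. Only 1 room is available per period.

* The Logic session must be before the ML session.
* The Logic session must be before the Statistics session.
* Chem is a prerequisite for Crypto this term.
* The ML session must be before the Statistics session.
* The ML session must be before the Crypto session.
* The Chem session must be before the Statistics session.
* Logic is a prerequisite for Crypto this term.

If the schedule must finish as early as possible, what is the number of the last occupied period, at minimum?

The precedence chain requires at least 3 distinct periods.
With at most 1 per period and 7 lectures, at least 7 periods are needed.
7 works (last occupied period: period 7): for example Statistics -> period 5, Chem -> period 3, Networks -> period 7, Econ -> period 6, Crypto -> period 4, Logic -> period 1, ML -> period 2.

7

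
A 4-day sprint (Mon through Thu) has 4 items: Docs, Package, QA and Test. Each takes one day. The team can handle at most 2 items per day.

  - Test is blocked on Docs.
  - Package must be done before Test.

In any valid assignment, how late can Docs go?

Wed

Downstream work caps Docs at Wed.
Docs at Wed is achievable: QA in Mon, Package in Mon, Test in Thu, Docs in Wed.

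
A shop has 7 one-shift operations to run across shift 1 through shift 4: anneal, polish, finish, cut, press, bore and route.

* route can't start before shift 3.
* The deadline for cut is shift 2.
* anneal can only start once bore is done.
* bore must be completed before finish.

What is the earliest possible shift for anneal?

Precedence pushes anneal to at least shift 2.
anneal at shift 2 is achievable: anneal -> shift 2, finish -> shift 2, polish -> shift 1, cut -> shift 1, route -> shift 3, press -> shift 1, bore -> shift 1.

shift 2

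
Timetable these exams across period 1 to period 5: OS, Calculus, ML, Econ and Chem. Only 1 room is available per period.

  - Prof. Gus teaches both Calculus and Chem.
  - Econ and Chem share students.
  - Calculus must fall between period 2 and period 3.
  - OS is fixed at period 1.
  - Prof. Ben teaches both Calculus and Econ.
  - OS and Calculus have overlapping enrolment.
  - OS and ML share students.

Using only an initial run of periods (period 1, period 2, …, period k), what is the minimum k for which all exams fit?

5 periods

With at most 1 per period and 5 exams, at least 5 periods are needed.
Calculus can't be placed before period 2, so the schedule must run through at least period 2.
5 works (last occupied period: period 5): for example Econ=period 4, ML=period 3, Chem=period 5, OS=period 1, Calculus=period 2.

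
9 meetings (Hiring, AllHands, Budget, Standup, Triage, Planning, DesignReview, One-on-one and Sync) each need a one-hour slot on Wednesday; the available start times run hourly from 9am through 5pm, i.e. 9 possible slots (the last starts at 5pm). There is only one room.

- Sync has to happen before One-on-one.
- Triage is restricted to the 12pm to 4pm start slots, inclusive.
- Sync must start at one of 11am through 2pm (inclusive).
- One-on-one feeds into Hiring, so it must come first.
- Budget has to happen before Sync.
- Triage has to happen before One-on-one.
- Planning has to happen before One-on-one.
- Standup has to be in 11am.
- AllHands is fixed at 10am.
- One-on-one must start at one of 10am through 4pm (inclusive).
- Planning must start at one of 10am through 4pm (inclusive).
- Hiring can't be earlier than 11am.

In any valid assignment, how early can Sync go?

Sync is available from 11am; Sync's own window allows nothing later than 2pm.
Sync at 12pm is achievable: Standup -> 11am; DesignReview -> 5pm; Planning -> 2pm; Budget -> 9am; One-on-one -> 3pm; Hiring -> 4pm; Triage -> 1pm; Sync -> 12pm; AllHands -> 10am.
Nothing earlier works — the capacity limit rule out every slot before 12pm.

12pm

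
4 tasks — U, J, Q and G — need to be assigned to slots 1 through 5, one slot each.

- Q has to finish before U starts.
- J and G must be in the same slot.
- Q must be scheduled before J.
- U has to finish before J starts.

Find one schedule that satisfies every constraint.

G in 3; U in 2; Q in 1; J in 3

Checking: Q(1) before J(3); Q(1) before U(2); U(2) before J(3); J = G = 3.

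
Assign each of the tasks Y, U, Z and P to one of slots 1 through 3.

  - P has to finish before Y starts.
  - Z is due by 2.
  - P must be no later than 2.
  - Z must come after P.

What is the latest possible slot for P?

1

P's own window allows nothing later than 2; downstream work caps P at 1.
P at 1 is achievable: Z -> 2; P -> 1; Y -> 2; U -> 1.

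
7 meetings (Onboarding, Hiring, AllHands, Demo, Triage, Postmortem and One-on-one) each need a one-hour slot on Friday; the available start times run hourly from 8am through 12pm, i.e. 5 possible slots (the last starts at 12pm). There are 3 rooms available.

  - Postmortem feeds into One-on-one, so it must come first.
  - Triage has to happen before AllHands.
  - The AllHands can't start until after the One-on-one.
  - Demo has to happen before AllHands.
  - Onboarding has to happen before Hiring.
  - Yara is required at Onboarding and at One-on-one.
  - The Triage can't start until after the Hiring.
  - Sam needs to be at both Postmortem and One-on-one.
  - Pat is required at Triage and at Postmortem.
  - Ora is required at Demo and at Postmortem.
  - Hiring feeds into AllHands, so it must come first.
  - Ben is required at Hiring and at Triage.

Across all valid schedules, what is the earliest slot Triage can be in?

Precedence pushes Triage to at least 10am; downstream work caps Triage at 11am.
Triage at 10am is achievable: Triage=10am, Onboarding=8am, Demo=9am, One-on-one=9am, Hiring=9am, AllHands=11am, Postmortem=8am.

10am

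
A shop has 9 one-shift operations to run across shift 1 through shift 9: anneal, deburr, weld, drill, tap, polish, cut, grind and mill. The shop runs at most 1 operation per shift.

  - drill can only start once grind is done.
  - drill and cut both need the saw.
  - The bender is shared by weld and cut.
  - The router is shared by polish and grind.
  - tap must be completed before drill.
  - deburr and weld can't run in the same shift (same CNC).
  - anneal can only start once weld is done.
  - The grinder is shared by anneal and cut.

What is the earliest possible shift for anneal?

Precedence pushes anneal to at least shift 2.
anneal at shift 2 is achievable: polish in shift 7, deburr in shift 6, grind in shift 4, drill in shift 5, weld in shift 1, tap in shift 3, cut in shift 8, anneal in shift 2, mill in shift 9.

shift 2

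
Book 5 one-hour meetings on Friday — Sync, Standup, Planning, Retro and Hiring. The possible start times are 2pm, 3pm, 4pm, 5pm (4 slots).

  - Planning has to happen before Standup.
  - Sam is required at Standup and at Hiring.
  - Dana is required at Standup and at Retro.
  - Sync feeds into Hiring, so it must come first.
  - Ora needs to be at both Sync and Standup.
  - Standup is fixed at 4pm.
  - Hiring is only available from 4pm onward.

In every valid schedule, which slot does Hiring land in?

Hiring's window is 4pm–5pm.
Standup is fixed at 4pm, and Hiring can't share a slot with Standup.
So Hiring must be 5pm.

5pm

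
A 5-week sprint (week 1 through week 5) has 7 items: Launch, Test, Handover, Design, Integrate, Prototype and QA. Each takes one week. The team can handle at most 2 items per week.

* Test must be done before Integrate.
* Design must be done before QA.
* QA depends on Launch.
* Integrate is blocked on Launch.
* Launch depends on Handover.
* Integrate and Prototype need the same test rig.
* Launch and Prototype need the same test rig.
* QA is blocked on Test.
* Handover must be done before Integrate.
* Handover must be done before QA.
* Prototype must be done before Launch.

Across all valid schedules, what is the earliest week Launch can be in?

Precedence pushes Launch to at least week 2; downstream work caps Launch at week 4.
Launch at week 2 is achievable: Integrate in week 3; Test in week 2; QA in week 4; Launch in week 2; Handover in week 1; Prototype in week 1; Design in week 3.

week 2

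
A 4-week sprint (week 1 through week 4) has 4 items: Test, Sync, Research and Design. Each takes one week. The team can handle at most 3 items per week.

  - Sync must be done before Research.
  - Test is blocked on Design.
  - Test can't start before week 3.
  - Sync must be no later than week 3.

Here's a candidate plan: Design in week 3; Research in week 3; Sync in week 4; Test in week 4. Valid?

The team can handle at most 3 items per week — holds.
Sync must be no later than week 3 — violated.
Test is blocked on Design — holds.
Test can't start before week 3 — holds.
Sync must be done before Research — violated.

No — it violates: Sync must be no later than week 3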